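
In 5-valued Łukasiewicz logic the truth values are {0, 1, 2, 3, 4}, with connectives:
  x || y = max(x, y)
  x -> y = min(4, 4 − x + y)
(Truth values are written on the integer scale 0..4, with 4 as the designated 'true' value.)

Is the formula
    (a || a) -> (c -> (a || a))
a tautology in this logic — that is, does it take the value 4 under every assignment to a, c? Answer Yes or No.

Yes

At a = 3, c = 4, for instance:
a || a = 3 || 3 = 3
c -> (a || a) = 4 -> 3 = 3
(a || a) -> (c -> (a || a)) = 3 -> 3 = 4
and checking the remaining 24 assignments likewise gives ≥ 4 in every case.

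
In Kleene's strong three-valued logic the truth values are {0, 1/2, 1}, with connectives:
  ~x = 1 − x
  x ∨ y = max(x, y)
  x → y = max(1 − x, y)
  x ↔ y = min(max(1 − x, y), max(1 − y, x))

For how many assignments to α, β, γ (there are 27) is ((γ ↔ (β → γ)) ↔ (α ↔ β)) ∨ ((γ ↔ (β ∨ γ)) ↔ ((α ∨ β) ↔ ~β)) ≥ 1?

value 1: 7 assignments (counts)
value 1/2: 18 assignments
value 0: 2 assignments
So 7 of the 27 assignments meet the threshold.

7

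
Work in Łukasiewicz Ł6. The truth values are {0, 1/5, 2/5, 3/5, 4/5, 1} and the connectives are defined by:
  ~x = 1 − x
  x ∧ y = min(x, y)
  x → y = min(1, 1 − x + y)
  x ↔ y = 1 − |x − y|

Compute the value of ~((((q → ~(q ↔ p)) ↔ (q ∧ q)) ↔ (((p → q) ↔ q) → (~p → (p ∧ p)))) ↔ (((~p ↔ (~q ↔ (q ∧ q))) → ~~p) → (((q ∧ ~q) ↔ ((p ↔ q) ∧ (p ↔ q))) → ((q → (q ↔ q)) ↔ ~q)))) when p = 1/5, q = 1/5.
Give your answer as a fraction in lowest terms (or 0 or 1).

3/5

q ↔ p = 1/5 ↔ 1/5 = 1
~(q ↔ p) = ~1 = 0
q → ~(q ↔ p) = 1/5 → 0 = 4/5
q ∧ q = 1/5 ∧ 1/5 = 1/5
(q → ~(q ↔ p)) ↔ (q ∧ q) = 4/5 ↔ 1/5 = 2/5
p → q = 1/5 → 1/5 = 1
(p → q) ↔ q = 1 ↔ 1/5 = 1/5
~p = ~1/5 = 4/5
p ∧ p = 1/5 ∧ 1/5 = 1/5
~p → (p ∧ p) = 4/5 → 1/5 = 2/5
((p → q) ↔ q) → (~p → (p ∧ p)) = 1/5 → 2/5 = 1
((q → ~(q ↔ p)) ↔ (q ∧ q)) ↔ (((p → q) ↔ q) → (~p → (p ∧ p))) = 2/5 ↔ 1 = 2/5
~p = ~1/5 = 4/5
~q = ~1/5 = 4/5
q ∧ q = 1/5 ∧ 1/5 = 1/5
~q ↔ (q ∧ q) = 4/5 ↔ 1/5 = 2/5
~p ↔ (~q ↔ (q ∧ q)) = 4/5 ↔ 2/5 = 3/5
~p = ~1/5 = 4/5
~~p = ~4/5 = 1/5
(~p ↔ (~q ↔ (q ∧ q))) → ~~p = 3/5 → 1/5 = 3/5
~q = ~1/5 = 4/5
q ∧ ~q = 1/5 ∧ 4/5 = 1/5
p ↔ q = 1/5 ↔ 1/5 = 1
p ↔ q = 1/5 ↔ 1/5 = 1
(p ↔ q) ∧ (p ↔ q) = 1 ∧ 1 = 1
(q ∧ ~q) ↔ ((p ↔ q) ∧ (p ↔ q)) = 1/5 ↔ 1 = 1/5
q ↔ q = 1/5 ↔ 1/5 = 1
q → (q ↔ q) = 1/5 → 1 = 1
~q = ~1/5 = 4/5
(q → (q ↔ q)) ↔ ~q = 1 ↔ 4/5 = 4/5
((q ∧ ~q) ↔ ((p ↔ q) ∧ (p ↔ q))) → ((q → (q ↔ q)) ↔ ~q) = 1/5 → 4/5 = 1
((~p ↔ (~q ↔ (q ∧ q))) → ~~p) → (((q ∧ ~q) ↔ ((p ↔ q) ∧ (p ↔ q))) → ((q → (q ↔ q)) ↔ ~q)) = 3/5 → 1 = 1
(((q → ~(q ↔ p)) ↔ (q ∧ q)) ↔ (((p → q) ↔ q) → (~p → (p ∧ p)))) ↔ (((~p ↔ (~q ↔ (q ∧ q))) → ~~p) → (((q ∧ ~q) ↔ ((p ↔ q) ∧ (p ↔ q))) → ((q → (q ↔ q)) ↔ ~q))) = 2/5 ↔ 1 = 2/5
~((((q → ~(q ↔ p)) ↔ (q ∧ q)) ↔ (((p → q) ↔ q) → (~p → (p ∧ p)))) ↔ (((~p ↔ (~q ↔ (q ∧ q))) → ~~p) → (((q ∧ ~q) ↔ ((p ↔ q) ∧ (p ↔ q))) → ((q → (q ↔ q)) ↔ ~q)))) = ~2/5 = 3/5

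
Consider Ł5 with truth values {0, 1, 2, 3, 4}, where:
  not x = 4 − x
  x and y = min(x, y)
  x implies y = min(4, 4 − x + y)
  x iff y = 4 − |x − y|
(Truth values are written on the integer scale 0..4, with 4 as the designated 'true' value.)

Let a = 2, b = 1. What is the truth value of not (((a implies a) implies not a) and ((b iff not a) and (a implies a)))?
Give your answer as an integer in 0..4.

a implies a = 2 implies 2 = 4
not a = not 2 = 2
(a implies a) implies not a = 4 implies 2 = 2
not a = not 2 = 2
b iff not a = 1 iff 2 = 3
a implies a = 2 implies 2 = 4
(b iff not a) and (a implies a) = 3 and 4 = 3
((a implies a) implies not a) and ((b iff not a) and (a implies a)) = 2 and 3 = 2
not (((a implies a) implies not a) and ((b iff not a) and (a implies a))) = not 2 = 2

2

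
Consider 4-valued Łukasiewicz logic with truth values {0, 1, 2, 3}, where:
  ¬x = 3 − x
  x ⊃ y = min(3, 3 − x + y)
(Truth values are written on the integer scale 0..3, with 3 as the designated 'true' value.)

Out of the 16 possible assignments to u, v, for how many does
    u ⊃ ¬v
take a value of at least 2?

u = 0, v = 0 ↦ 3  ≥
u = 0, v = 1 ↦ 3  ≥
u = 0, v = 2 ↦ 3  ≥
u = 0, v = 3 ↦ 3  ≥
u = 1, v = 0 ↦ 3  ≥
u = 1, v = 1 ↦ 3  ≥
u = 1, v = 2 ↦ 3  ≥
u = 1, v = 3 ↦ 2  ≥
u = 2, v = 0 ↦ 3  ≥
u = 2, v = 1 ↦ 3  ≥
u = 2, v = 2 ↦ 2  ≥
u = 2, v = 3 ↦ 1  <
u = 3, v = 0 ↦ 3  ≥
u = 3, v = 1 ↦ 2  ≥
u = 3, v = 2 ↦ 1  <
u = 3, v = 3 ↦ 0  <
So 13 of the 16 assignments meet the threshold.

13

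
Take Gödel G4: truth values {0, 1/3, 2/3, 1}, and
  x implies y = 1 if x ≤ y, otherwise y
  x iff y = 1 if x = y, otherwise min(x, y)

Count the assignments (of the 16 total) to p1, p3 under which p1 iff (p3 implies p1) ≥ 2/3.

p1 = 0, p3 = 0 ↦ 0  <
p1 = 0, p3 = 1/3 ↦ 1  ≥
p1 = 0, p3 = 2/3 ↦ 1  ≥
p1 = 0, p3 = 1 ↦ 1  ≥
p1 = 1/3, p3 = 0 ↦ 1/3  <
p1 = 1/3, p3 = 1/3 ↦ 1/3  <
p1 = 1/3, p3 = 2/3 ↦ 1  ≥
p1 = 1/3, p3 = 1 ↦ 1  ≥
p1 = 2/3, p3 = 0 ↦ 2/3  ≥
p1 = 2/3, p3 = 1/3 ↦ 2/3  ≥
p1 = 2/3, p3 = 2/3 ↦ 2/3  ≥
p1 = 2/3, p3 = 1 ↦ 1  ≥
p1 = 1, p3 = 0 ↦ 1  ≥
p1 = 1, p3 = 1/3 ↦ 1  ≥
p1 = 1, p3 = 2/3 ↦ 1  ≥
p1 = 1, p3 = 1 ↦ 1  ≥
So 13 of the 16 assignments meet the threshold.

13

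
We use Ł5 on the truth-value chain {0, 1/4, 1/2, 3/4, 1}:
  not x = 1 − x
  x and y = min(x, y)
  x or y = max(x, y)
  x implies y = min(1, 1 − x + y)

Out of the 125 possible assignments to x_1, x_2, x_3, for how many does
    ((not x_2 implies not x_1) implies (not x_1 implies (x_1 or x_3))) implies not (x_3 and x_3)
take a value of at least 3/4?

value 1: 40 assignments (counts)
value 3/4: 19 assignments (counts)
value 1/2: 21 assignments
value 1/4: 20 assignments
value 0: 25 assignments
So 59 of the 125 assignments meet the threshold.

59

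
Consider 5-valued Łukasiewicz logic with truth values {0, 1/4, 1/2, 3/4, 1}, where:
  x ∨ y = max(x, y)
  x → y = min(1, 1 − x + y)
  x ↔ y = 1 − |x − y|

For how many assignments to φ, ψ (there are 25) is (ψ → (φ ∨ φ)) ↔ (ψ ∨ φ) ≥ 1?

7

value 1: 7 assignments (counts)
value 3/4: 7 assignments
value 1/2: 6 assignments
value 1/4: 3 assignments
value 0: 2 assignments
So 7 of the 25 assignments meet the threshold.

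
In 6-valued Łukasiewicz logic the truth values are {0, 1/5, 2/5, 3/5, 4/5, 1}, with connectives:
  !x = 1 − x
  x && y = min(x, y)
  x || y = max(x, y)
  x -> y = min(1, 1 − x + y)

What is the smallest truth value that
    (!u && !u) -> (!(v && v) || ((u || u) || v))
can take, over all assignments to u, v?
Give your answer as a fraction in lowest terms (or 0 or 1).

Take u = 0, v = 2/5:
!u = !0 = 1
!u = !0 = 1
!u && !u = 1 && 1 = 1
v && v = 2/5 && 2/5 = 2/5
!(v && v) = !2/5 = 3/5
u || u = 0 || 0 = 0
(u || u) || v = 0 || 2/5 = 2/5
!(v && v) || ((u || u) || v) = 3/5 || 2/5 = 3/5
(!u && !u) -> (!(v && v) || ((u || u) || v)) = 1 -> 3/5 = 3/5
No assignment yields a value below 3/5, so this is the minimum.

3/5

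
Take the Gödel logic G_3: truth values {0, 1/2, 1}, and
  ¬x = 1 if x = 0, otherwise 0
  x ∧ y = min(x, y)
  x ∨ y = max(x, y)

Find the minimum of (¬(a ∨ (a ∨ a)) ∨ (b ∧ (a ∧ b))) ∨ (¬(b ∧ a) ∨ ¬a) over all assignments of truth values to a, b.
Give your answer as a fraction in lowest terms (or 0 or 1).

Take a = 1/2, b = 1/2:
a ∨ a = 1/2 ∨ 1/2 = 1/2
a ∨ (a ∨ a) = 1/2 ∨ 1/2 = 1/2
¬(a ∨ (a ∨ a)) = ¬1/2 = 0
a ∧ b = 1/2 ∧ 1/2 = 1/2
b ∧ (a ∧ b) = 1/2 ∧ 1/2 = 1/2
¬(a ∨ (a ∨ a)) ∨ (b ∧ (a ∧ b)) = 0 ∨ 1/2 = 1/2
b ∧ a = 1/2 ∧ 1/2 = 1/2
¬(b ∧ a) = ¬1/2 = 0
¬a = ¬1/2 = 0
¬(b ∧ a) ∨ ¬a = 0 ∨ 0 = 0
(¬(a ∨ (a ∨ a)) ∨ (b ∧ (a ∧ b))) ∨ (¬(b ∧ a) ∨ ¬a) = 1/2 ∨ 0 = 1/2
No assignment yields a value below 1/2, so this is the minimum.

1/2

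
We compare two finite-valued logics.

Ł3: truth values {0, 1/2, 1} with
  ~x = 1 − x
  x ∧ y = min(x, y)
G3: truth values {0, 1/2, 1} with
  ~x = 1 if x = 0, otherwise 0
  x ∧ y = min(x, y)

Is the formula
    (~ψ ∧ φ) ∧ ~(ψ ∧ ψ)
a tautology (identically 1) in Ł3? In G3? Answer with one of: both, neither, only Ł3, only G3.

neither

In Ł3: at φ = 0, ψ = 0 the value is 0 — not a tautology.
In G3: at φ = 0, ψ = 0 the value is 0 — not a tautology.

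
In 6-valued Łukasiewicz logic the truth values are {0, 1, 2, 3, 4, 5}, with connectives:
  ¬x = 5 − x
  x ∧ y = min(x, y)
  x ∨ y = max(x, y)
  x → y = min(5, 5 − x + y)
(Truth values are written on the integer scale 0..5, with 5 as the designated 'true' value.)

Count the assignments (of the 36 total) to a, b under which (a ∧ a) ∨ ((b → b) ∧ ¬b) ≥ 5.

11

value 5: 11 assignments (counts)
value 4: 9 assignments
value 3: 7 assignments
value 2: 5 assignments
value 1: 3 assignments
value 0: 1 assignment
So 11 of the 36 assignments meet the threshold.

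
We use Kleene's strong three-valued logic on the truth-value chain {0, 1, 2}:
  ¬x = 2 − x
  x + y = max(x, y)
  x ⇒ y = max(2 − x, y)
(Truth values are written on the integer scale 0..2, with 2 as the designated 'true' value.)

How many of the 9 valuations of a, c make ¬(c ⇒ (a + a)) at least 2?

a = 0, c = 0 ↦ 0  <
a = 0, c = 1 ↦ 1  <
a = 0, c = 2 ↦ 2  ≥
a = 1, c = 0 ↦ 0  <
a = 1, c = 1 ↦ 1  <
a = 1, c = 2 ↦ 1  <
a = 2, c = 0 ↦ 0  <
a = 2, c = 1 ↦ 0  <
a = 2, c = 2 ↦ 0  <
So 1 of the 9 assignments meets the threshold.

1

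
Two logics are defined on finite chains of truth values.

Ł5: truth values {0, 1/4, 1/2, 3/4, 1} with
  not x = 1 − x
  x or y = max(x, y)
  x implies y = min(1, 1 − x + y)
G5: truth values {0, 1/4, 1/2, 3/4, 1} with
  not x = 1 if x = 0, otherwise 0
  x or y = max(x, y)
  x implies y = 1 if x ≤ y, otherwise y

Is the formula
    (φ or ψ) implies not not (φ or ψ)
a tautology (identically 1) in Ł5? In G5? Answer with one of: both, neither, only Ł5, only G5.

In Ł5: every assignment gives 1 — tautology.
In G5: every assignment gives 1 — tautology.

both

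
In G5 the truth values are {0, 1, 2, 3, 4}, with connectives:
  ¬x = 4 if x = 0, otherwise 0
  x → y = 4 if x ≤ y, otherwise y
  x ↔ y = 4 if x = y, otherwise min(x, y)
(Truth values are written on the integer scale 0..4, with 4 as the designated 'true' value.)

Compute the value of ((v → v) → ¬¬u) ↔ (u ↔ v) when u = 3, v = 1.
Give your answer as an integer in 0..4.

v → v = 1 → 1 = 4
¬u = ¬3 = 0
¬¬u = ¬0 = 4
(v → v) → ¬¬u = 4 → 4 = 4
u ↔ v = 3 ↔ 1 = 1
((v → v) → ¬¬u) ↔ (u ↔ v) = 4 ↔ 1 = 1

1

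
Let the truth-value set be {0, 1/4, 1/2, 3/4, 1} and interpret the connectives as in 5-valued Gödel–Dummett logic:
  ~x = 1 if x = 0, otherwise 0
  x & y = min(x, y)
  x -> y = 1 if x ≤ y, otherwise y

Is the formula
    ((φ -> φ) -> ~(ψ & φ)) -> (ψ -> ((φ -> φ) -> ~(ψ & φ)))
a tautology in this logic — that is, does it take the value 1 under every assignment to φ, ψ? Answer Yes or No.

Yes

At φ = 1/2, ψ = 0, for instance:
φ -> φ = 1/2 -> 1/2 = 1
ψ & φ = 0 & 1/2 = 0
~(ψ & φ) = ~0 = 1
(φ -> φ) -> ~(ψ & φ) = 1 -> 1 = 1
ψ -> ((φ -> φ) -> ~(ψ & φ)) = 0 -> 1 = 1
((φ -> φ) -> ~(ψ & φ)) -> (ψ -> ((φ -> φ) -> ~(ψ & φ))) = 1 -> 1 = 1
and checking the remaining 24 assignments likewise gives ≥ 1 in every case.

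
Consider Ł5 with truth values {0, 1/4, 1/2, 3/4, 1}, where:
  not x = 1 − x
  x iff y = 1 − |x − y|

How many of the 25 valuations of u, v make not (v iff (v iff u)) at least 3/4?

value 1: 2 assignments (counts)
value 3/4: 3 assignments (counts)
value 1/2: 6 assignments
value 1/4: 7 assignments
value 0: 7 assignments
So 5 of the 25 assignments meet the threshold.

5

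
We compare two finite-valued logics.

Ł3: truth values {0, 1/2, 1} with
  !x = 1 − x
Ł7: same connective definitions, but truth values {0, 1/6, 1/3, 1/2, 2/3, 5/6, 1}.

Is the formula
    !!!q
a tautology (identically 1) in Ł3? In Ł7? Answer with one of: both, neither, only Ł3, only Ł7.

neither

In Ł3: at q = 1/2 the value is 1/2 — not a tautology.
In Ł7: at q = 1/6 the value is 5/6 — not a tautology.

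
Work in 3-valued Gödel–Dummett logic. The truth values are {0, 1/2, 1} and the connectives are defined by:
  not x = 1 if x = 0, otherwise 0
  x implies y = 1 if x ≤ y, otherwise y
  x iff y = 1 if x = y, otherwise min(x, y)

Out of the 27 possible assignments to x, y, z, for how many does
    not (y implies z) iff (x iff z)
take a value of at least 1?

10

value 1: 10 assignments (counts)
value 0: 17 assignments
So 10 of the 27 assignments meet the threshold.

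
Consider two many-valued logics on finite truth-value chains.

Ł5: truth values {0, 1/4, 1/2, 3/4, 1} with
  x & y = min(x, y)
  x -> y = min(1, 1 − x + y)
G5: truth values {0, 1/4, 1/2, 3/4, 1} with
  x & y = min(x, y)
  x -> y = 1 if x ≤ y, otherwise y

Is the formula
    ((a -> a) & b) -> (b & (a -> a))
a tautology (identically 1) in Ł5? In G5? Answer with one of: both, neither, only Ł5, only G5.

both

In Ł5: every assignment gives 1 — tautology.
In G5: every assignment gives 1 — tautology.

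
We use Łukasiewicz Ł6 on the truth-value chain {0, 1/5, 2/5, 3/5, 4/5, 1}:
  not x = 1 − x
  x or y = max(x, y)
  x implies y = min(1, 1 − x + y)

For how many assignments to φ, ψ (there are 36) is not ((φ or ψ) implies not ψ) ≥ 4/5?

7

value 1: 6 assignments (counts)
value 4/5: 1 assignment (counts)
value 3/5: 6 assignments
value 2/5: 2 assignments
value 1/5: 6 assignments
value 0: 15 assignments
So 7 of the 36 assignments meet the threshold.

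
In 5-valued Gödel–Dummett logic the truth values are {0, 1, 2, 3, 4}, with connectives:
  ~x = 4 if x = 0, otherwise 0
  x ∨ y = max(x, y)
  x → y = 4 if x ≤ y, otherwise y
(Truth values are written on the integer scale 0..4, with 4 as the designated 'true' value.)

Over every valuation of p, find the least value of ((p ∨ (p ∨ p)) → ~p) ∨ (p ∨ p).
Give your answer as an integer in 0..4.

1

Take p = 1:
p ∨ p = 1 ∨ 1 = 1
p ∨ (p ∨ p) = 1 ∨ 1 = 1
~p = ~1 = 0
(p ∨ (p ∨ p)) → ~p = 1 → 0 = 0
p ∨ p = 1 ∨ 1 = 1
((p ∨ (p ∨ p)) → ~p) ∨ (p ∨ p) = 0 ∨ 1 = 1
No assignment yields a value below 1, so this is the minimum.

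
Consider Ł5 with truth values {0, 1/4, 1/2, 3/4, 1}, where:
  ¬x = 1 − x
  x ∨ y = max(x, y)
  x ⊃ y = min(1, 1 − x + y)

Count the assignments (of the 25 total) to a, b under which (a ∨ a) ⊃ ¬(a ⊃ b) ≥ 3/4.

16

value 1: 9 assignments (counts)
value 3/4: 7 assignments (counts)
value 1/2: 5 assignments
value 1/4: 3 assignments
value 0: 1 assignment
So 16 of the 25 assignments meet the threshold.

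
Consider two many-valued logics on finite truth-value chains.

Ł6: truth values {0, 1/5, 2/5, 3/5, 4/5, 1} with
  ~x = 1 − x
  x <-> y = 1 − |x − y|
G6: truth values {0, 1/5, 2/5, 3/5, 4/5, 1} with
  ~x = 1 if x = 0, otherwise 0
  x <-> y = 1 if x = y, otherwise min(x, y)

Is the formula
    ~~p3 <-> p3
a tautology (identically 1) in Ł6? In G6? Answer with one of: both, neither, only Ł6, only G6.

only Ł6

In Ł6: every assignment gives 1 — tautology.
In G6: at p3 = 1/5 the value is 1/5 — not a tautology.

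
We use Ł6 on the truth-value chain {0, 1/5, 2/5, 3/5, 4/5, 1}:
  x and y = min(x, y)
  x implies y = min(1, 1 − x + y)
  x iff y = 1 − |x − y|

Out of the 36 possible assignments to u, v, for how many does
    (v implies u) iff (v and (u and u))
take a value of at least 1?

6

value 1: 6 assignments (counts)
value 4/5: 6 assignments
value 3/5: 6 assignments
value 2/5: 6 assignments
value 1/5: 6 assignments
value 0: 6 assignments
So 6 of the 36 assignments meet the threshold.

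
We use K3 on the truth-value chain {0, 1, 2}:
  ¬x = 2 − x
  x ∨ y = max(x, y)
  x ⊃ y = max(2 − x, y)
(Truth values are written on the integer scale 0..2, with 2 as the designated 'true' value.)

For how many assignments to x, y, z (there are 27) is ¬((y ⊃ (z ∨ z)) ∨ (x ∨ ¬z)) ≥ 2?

value 1: 4 assignments
value 0: 23 assignments
So 0 of the 27 assignments meet the threshold.

0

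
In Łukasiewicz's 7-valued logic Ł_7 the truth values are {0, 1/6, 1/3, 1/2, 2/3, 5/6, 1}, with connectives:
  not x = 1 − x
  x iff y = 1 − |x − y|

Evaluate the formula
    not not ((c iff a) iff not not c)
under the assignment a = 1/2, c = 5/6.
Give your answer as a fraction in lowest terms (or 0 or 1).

c iff a = 5/6 iff 1/2 = 2/3
not c = not 5/6 = 1/6
not not c = not 1/6 = 5/6
(c iff a) iff not not c = 2/3 iff 5/6 = 5/6
not ((c iff a) iff not not c) = not 5/6 = 1/6
not not ((c iff a) iff not not c) = not 1/6 = 5/6

5/6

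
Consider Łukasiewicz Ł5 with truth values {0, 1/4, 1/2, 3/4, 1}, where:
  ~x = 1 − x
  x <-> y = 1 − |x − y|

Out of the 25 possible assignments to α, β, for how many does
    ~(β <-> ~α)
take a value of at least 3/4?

value 1: 2 assignments (counts)
value 3/4: 4 assignments (counts)
value 1/2: 6 assignments
value 1/4: 8 assignments
value 0: 5 assignments
So 6 of the 25 assignments meet the threshold.

6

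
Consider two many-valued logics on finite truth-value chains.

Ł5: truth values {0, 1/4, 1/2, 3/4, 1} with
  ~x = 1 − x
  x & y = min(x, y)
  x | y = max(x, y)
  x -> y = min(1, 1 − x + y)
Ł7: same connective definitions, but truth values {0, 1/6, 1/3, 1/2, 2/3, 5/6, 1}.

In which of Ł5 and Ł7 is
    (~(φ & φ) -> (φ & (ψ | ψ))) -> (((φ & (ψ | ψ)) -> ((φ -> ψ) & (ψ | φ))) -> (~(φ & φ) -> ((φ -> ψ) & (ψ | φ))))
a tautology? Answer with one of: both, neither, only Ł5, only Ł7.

In Ł5: every assignment gives 1 — tautology.
In Ł7: every assignment gives 1 — tautology.

both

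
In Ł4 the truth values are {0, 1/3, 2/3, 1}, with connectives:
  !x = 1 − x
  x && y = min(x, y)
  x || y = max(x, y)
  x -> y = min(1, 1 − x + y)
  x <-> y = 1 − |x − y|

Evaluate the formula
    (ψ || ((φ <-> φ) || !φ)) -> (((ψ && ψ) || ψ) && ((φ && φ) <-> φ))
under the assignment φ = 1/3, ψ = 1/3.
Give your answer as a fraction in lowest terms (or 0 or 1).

1/3

φ <-> φ = 1/3 <-> 1/3 = 1
!φ = !1/3 = 2/3
(φ <-> φ) || !φ = 1 || 2/3 = 1
ψ || ((φ <-> φ) || !φ) = 1/3 || 1 = 1
ψ && ψ = 1/3 && 1/3 = 1/3
(ψ && ψ) || ψ = 1/3 || 1/3 = 1/3
φ && φ = 1/3 && 1/3 = 1/3
(φ && φ) <-> φ = 1/3 <-> 1/3 = 1
((ψ && ψ) || ψ) && ((φ && φ) <-> φ) = 1/3 && 1 = 1/3
(ψ || ((φ <-> φ) || !φ)) -> (((ψ && ψ) || ψ) && ((φ && φ) <-> φ)) = 1 -> 1/3 = 1/3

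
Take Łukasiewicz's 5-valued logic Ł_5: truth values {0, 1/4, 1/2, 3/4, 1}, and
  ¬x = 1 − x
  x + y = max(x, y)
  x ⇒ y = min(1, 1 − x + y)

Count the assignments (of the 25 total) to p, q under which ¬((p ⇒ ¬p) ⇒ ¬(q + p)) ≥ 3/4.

6

value 1: 3 assignments (counts)
value 3/4: 3 assignments (counts)
value 1/2: 6 assignments
value 1/4: 7 assignments
value 0: 6 assignments
So 6 of the 25 assignments meet the threshold.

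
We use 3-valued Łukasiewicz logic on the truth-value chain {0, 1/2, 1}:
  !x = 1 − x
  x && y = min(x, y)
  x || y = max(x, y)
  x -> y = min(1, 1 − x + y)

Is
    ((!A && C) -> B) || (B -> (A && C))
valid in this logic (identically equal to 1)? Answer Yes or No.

Counterexample: take A = 0, B = 1/2, C = 1.
!A = !0 = 1
!A && C = 1 && 1 = 1
(!A && C) -> B = 1 -> 1/2 = 1/2
A && C = 0 && 1 = 0
B -> (A && C) = 1/2 -> 0 = 1/2
((!A && C) -> B) || (B -> (A && C)) = 1/2 || 1/2 = 1/2
This gives 1/2 ≠ 1.

No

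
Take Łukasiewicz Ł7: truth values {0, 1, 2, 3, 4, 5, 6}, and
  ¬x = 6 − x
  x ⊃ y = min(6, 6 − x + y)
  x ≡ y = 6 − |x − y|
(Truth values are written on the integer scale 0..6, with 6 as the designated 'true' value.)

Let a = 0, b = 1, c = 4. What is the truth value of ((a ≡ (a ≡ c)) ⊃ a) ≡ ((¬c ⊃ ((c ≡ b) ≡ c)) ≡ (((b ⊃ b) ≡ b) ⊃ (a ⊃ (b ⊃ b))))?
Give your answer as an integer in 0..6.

2

a ≡ c = 0 ≡ 4 = 2
a ≡ (a ≡ c) = 0 ≡ 2 = 4
(a ≡ (a ≡ c)) ⊃ a = 4 ⊃ 0 = 2
¬c = ¬4 = 2
c ≡ b = 4 ≡ 1 = 3
(c ≡ b) ≡ c = 3 ≡ 4 = 5
¬c ⊃ ((c ≡ b) ≡ c) = 2 ⊃ 5 = 6
b ⊃ b = 1 ⊃ 1 = 6
(b ⊃ b) ≡ b = 6 ≡ 1 = 1
b ⊃ b = 1 ⊃ 1 = 6
a ⊃ (b ⊃ b) = 0 ⊃ 6 = 6
((b ⊃ b) ≡ b) ⊃ (a ⊃ (b ⊃ b)) = 1 ⊃ 6 = 6
(¬c ⊃ ((c ≡ b) ≡ c)) ≡ (((b ⊃ b) ≡ b) ⊃ (a ⊃ (b ⊃ b))) = 6 ≡ 6 = 6
((a ≡ (a ≡ c)) ⊃ a) ≡ ((¬c ⊃ ((c ≡ b) ≡ c)) ≡ (((b ⊃ b) ≡ b) ⊃ (a ⊃ (b ⊃ b)))) = 2 ≡ 6 = 2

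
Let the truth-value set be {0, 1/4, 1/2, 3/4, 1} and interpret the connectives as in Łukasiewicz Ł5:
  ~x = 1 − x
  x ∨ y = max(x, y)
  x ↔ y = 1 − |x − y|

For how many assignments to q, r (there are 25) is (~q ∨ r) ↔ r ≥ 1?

15

value 1: 15 assignments (counts)
value 3/4: 4 assignments
value 1/2: 3 assignments
value 1/4: 2 assignments
value 0: 1 assignment
So 15 of the 25 assignments meet the threshold.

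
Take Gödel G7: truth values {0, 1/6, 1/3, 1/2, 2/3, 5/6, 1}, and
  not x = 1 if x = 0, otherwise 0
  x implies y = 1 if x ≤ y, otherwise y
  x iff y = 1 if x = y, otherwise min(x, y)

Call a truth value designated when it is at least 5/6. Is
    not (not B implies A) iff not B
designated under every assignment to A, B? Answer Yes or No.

Counterexample: take A = 1/6, B = 0.
not B = not 0 = 1
not B implies A = 1 implies 1/6 = 1/6
not (not B implies A) = not 1/6 = 0
not B = not 0 = 1
not (not B implies A) iff not B = 0 iff 1 = 0
This gives 0, which is below 5/6.

No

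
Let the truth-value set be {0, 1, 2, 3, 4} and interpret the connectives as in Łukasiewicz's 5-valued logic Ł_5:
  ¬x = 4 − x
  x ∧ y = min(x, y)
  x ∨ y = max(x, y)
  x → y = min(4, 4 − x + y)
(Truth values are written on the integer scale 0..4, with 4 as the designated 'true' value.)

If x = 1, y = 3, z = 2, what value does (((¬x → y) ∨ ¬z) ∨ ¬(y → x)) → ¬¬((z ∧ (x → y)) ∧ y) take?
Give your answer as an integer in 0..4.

2

¬x = ¬1 = 3
¬x → y = 3 → 3 = 4
¬z = ¬2 = 2
(¬x → y) ∨ ¬z = 4 ∨ 2 = 4
y → x = 3 → 1 = 2
¬(y → x) = ¬2 = 2
((¬x → y) ∨ ¬z) ∨ ¬(y → x) = 4 ∨ 2 = 4
x → y = 1 → 3 = 4
z ∧ (x → y) = 2 ∧ 4 = 2
(z ∧ (x → y)) ∧ y = 2 ∧ 3 = 2
¬((z ∧ (x → y)) ∧ y) = ¬2 = 2
¬¬((z ∧ (x → y)) ∧ y) = ¬2 = 2
(((¬x → y) ∨ ¬z) ∨ ¬(y → x)) → ¬¬((z ∧ (x → y)) ∧ y) = 4 → 2 = 2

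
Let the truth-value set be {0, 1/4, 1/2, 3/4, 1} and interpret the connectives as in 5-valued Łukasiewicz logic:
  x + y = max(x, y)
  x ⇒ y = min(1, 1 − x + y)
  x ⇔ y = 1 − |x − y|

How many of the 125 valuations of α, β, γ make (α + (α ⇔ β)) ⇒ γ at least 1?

52

value 1: 52 assignments (counts)
value 3/4: 24 assignments
value 1/2: 22 assignments
value 1/4: 18 assignments
value 0: 9 assignments
So 52 of the 125 assignments meet the threshold.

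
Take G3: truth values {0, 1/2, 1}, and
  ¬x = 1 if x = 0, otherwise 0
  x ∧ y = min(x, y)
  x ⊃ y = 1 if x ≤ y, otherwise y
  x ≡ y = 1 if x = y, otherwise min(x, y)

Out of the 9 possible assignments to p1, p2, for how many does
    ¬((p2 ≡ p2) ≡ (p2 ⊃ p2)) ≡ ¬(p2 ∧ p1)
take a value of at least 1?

p1 = 0, p2 = 0 ↦ 0  <
p1 = 0, p2 = 1/2 ↦ 0  <
p1 = 0, p2 = 1 ↦ 0  <
p1 = 1/2, p2 = 0 ↦ 0  <
p1 = 1/2, p2 = 1/2 ↦ 1  ≥
p1 = 1/2, p2 = 1 ↦ 1  ≥
p1 = 1, p2 = 0 ↦ 0  <
p1 = 1, p2 = 1/2 ↦ 1  ≥
p1 = 1, p2 = 1 ↦ 1  ≥
So 4 of the 9 assignments meet the threshold.

4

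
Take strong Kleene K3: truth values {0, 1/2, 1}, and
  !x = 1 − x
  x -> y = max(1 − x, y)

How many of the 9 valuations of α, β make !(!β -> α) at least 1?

α = 0, β = 0 ↦ 1  ≥
α = 0, β = 1/2 ↦ 1/2  <
α = 0, β = 1 ↦ 0  <
α = 1/2, β = 0 ↦ 1/2  <
α = 1/2, β = 1/2 ↦ 1/2  <
α = 1/2, β = 1 ↦ 0  <
α = 1, β = 0 ↦ 0  <
α = 1, β = 1/2 ↦ 0  <
α = 1, β = 1 ↦ 0  <
So 1 of the 9 assignments meets the threshold.

1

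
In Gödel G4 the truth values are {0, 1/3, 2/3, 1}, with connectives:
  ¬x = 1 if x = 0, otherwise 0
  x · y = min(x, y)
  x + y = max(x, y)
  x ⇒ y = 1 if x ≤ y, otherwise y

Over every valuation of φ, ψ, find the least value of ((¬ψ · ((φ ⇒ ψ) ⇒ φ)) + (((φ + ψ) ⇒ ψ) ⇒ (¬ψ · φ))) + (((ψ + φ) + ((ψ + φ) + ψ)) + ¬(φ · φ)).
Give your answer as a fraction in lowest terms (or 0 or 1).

1/3

Take φ = 1/3, ψ = 1/3:
¬ψ = ¬1/3 = 0
φ ⇒ ψ = 1/3 ⇒ 1/3 = 1
(φ ⇒ ψ) ⇒ φ = 1 ⇒ 1/3 = 1/3
¬ψ · ((φ ⇒ ψ) ⇒ φ) = 0 · 1/3 = 0
φ + ψ = 1/3 + 1/3 = 1/3
(φ + ψ) ⇒ ψ = 1/3 ⇒ 1/3 = 1
¬ψ = ¬1/3 = 0
¬ψ · φ = 0 · 1/3 = 0
((φ + ψ) ⇒ ψ) ⇒ (¬ψ · φ) = 1 ⇒ 0 = 0
(¬ψ · ((φ ⇒ ψ) ⇒ φ)) + (((φ + ψ) ⇒ ψ) ⇒ (¬ψ · φ)) = 0 + 0 = 0
ψ + φ = 1/3 + 1/3 = 1/3
ψ + φ = 1/3 + 1/3 = 1/3
(ψ + φ) + ψ = 1/3 + 1/3 = 1/3
(ψ + φ) + ((ψ + φ) + ψ) = 1/3 + 1/3 = 1/3
φ · φ = 1/3 · 1/3 = 1/3
¬(φ · φ) = ¬1/3 = 0
((ψ + φ) + ((ψ + φ) + ψ)) + ¬(φ · φ) = 1/3 + 0 = 1/3
((¬ψ · ((φ ⇒ ψ) ⇒ φ)) + (((φ + ψ) ⇒ ψ) ⇒ (¬ψ · φ))) + (((ψ + φ) + ((ψ + φ) + ψ)) + ¬(φ · φ)) = 0 + 1/3 = 1/3
No assignment yields a value below 1/3, so this is the minimum.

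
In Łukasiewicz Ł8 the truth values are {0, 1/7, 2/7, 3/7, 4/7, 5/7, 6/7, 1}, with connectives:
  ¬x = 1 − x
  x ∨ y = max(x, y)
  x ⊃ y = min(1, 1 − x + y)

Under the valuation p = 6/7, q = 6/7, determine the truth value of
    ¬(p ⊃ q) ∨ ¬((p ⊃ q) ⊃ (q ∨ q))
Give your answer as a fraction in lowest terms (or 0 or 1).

1/7

p ⊃ q = 6/7 ⊃ 6/7 = 1
¬(p ⊃ q) = ¬1 = 0
p ⊃ q = 6/7 ⊃ 6/7 = 1
q ∨ q = 6/7 ∨ 6/7 = 6/7
(p ⊃ q) ⊃ (q ∨ q) = 1 ⊃ 6/7 = 6/7
¬((p ⊃ q) ⊃ (q ∨ q)) = ¬6/7 = 1/7
¬(p ⊃ q) ∨ ¬((p ⊃ q) ⊃ (q ∨ q)) = 0 ∨ 1/7 = 1/7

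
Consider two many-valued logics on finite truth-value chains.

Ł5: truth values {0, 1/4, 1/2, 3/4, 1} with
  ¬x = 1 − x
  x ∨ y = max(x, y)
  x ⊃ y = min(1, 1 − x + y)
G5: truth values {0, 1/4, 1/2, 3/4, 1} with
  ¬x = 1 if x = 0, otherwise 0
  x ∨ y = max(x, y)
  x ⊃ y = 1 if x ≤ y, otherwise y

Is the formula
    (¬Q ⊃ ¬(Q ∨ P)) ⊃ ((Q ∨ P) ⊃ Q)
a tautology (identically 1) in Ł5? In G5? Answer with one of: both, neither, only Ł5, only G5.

only Ł5

In Ł5: every assignment gives 1 — tautology.
In G5: at P = 1/2, Q = 1/4 the value is 1/4 — not a tautology.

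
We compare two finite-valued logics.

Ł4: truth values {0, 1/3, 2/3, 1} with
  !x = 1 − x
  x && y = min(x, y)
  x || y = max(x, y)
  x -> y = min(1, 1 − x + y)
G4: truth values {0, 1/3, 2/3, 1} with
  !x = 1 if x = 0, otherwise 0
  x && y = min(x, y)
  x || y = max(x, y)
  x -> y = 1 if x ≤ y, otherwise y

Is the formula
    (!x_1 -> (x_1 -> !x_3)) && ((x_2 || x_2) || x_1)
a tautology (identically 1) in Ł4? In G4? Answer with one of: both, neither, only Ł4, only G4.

In Ł4: at x_1 = 0, x_2 = 0, x_3 = 0 the value is 0 — not a tautology.
In G4: at x_1 = 0, x_2 = 0, x_3 = 0 the value is 0 — not a tautology.

neither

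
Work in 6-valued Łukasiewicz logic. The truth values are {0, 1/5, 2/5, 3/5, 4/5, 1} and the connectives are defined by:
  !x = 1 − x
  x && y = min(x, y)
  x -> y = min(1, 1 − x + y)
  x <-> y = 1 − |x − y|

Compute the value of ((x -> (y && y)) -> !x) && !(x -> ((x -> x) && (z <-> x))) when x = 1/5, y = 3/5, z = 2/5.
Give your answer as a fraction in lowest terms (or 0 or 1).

0

y && y = 3/5 && 3/5 = 3/5
x -> (y && y) = 1/5 -> 3/5 = 1
!x = !1/5 = 4/5
(x -> (y && y)) -> !x = 1 -> 4/5 = 4/5
x -> x = 1/5 -> 1/5 = 1
z <-> x = 2/5 <-> 1/5 = 4/5
(x -> x) && (z <-> x) = 1 && 4/5 = 4/5
x -> ((x -> x) && (z <-> x)) = 1/5 -> 4/5 = 1
!(x -> ((x -> x) && (z <-> x))) = !1 = 0
((x -> (y && y)) -> !x) && !(x -> ((x -> x) && (z <-> x))) = 4/5 && 0 = 0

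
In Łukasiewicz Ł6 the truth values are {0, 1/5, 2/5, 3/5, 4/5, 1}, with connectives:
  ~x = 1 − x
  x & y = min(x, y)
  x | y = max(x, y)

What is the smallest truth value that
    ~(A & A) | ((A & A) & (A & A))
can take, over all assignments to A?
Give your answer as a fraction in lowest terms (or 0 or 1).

3/5

Take A = 2/5:
A & A = 2/5 & 2/5 = 2/5
~(A & A) = ~2/5 = 3/5
A & A = 2/5 & 2/5 = 2/5
A & A = 2/5 & 2/5 = 2/5
(A & A) & (A & A) = 2/5 & 2/5 = 2/5
~(A & A) | ((A & A) & (A & A)) = 3/5 | 2/5 = 3/5
No assignment yields a value below 3/5, so this is the minimum.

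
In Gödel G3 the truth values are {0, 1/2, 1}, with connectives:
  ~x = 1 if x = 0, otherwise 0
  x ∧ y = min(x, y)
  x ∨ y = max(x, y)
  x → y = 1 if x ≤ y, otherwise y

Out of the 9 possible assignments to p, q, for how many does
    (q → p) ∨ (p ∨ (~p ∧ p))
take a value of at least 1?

p = 0, q = 0 ↦ 1  ≥
p = 0, q = 1/2 ↦ 0  <
p = 0, q = 1 ↦ 0  <
p = 1/2, q = 0 ↦ 1  ≥
p = 1/2, q = 1/2 ↦ 1  ≥
p = 1/2, q = 1 ↦ 1/2  <
p = 1, q = 0 ↦ 1  ≥
p = 1, q = 1/2 ↦ 1  ≥
p = 1, q = 1 ↦ 1  ≥
So 6 of the 9 assignments meet the threshold.

6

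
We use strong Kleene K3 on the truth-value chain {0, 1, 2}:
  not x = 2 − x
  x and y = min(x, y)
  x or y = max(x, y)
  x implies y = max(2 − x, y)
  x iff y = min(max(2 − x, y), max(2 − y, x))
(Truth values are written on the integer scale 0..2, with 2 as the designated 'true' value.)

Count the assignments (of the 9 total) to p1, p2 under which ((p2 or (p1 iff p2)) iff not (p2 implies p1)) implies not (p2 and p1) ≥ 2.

6

p1 = 0, p2 = 0 ↦ 2  ≥
p1 = 0, p2 = 1 ↦ 2  ≥
p1 = 0, p2 = 2 ↦ 2  ≥
p1 = 1, p2 = 0 ↦ 2  ≥
p1 = 1, p2 = 1 ↦ 1  <
p1 = 1, p2 = 2 ↦ 1  <
p1 = 2, p2 = 0 ↦ 2  ≥
p1 = 2, p2 = 1 ↦ 1  <
p1 = 2, p2 = 2 ↦ 2  ≥
So 6 of the 9 assignments meet the threshold.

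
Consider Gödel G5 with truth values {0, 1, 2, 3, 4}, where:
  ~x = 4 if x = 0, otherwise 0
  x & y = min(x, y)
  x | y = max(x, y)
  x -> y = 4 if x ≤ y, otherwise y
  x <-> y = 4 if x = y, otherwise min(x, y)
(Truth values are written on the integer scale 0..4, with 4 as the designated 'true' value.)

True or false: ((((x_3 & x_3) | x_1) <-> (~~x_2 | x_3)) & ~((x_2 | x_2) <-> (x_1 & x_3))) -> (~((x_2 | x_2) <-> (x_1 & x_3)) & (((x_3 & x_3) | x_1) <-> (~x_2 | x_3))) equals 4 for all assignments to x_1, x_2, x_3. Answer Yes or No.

No

Counterexample: take x_1 = 1, x_2 = 0, x_3 = 1.
x_3 & x_3 = 1 & 1 = 1
(x_3 & x_3) | x_1 = 1 | 1 = 1
~x_2 = ~0 = 4
~~x_2 = ~4 = 0
~~x_2 | x_3 = 0 | 1 = 1
((x_3 & x_3) | x_1) <-> (~~x_2 | x_3) = 1 <-> 1 = 4
x_2 | x_2 = 0 | 0 = 0
x_1 & x_3 = 1 & 1 = 1
(x_2 | x_2) <-> (x_1 & x_3) = 0 <-> 1 = 0
~((x_2 | x_2) <-> (x_1 & x_3)) = ~0 = 4
(((x_3 & x_3) | x_1) <-> (~~x_2 | x_3)) & ~((x_2 | x_2) <-> (x_1 & x_3)) = 4 & 4 = 4
x_2 | x_2 = 0 | 0 = 0
x_1 & x_3 = 1 & 1 = 1
(x_2 | x_2) <-> (x_1 & x_3) = 0 <-> 1 = 0
~((x_2 | x_2) <-> (x_1 & x_3)) = ~0 = 4
x_3 & x_3 = 1 & 1 = 1
(x_3 & x_3) | x_1 = 1 | 1 = 1
~x_2 = ~0 = 4
~x_2 | x_3 = 4 | 1 = 4
((x_3 & x_3) | x_1) <-> (~x_2 | x_3) = 1 <-> 4 = 1
~((x_2 | x_2) <-> (x_1 & x_3)) & (((x_3 & x_3) | x_1) <-> (~x_2 | x_3)) = 4 & 1 = 1
((((x_3 & x_3) | x_1) <-> (~~x_2 | x_3)) & ~((x_2 | x_2) <-> (x_1 & x_3))) -> (~((x_2 | x_2) <-> (x_1 & x_3)) & (((x_3 & x_3) | x_1) <-> (~x_2 | x_3))) = 4 -> 1 = 1
This gives 1 ≠ 4.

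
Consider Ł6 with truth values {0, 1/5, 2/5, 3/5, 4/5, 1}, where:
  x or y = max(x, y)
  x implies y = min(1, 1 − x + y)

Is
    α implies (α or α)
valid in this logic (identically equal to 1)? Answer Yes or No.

α = 0 ↦ 1
α = 1/5 ↦ 1
α = 2/5 ↦ 1
α = 3/5 ↦ 1
α = 4/5 ↦ 1
α = 1 ↦ 1
Every assignment gives a value ≥ 1.

Yes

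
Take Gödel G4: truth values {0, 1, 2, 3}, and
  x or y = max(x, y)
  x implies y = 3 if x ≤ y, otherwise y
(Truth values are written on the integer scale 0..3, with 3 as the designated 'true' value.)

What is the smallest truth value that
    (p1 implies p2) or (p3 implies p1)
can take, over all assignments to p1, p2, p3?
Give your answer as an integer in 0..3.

Take p1 = 1, p2 = 0, p3 = 2:
p1 implies p2 = 1 implies 0 = 0
p3 implies p1 = 2 implies 1 = 1
(p1 implies p2) or (p3 implies p1) = 0 or 1 = 1
No assignment yields a value below 1, so this is the minimum.

1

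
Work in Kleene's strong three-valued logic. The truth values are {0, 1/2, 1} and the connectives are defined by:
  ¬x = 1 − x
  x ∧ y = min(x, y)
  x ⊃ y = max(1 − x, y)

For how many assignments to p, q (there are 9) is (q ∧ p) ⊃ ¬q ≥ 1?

5

p = 0, q = 0 ↦ 1  ≥
p = 0, q = 1/2 ↦ 1  ≥
p = 0, q = 1 ↦ 1  ≥
p = 1/2, q = 0 ↦ 1  ≥
p = 1/2, q = 1/2 ↦ 1/2  <
p = 1/2, q = 1 ↦ 1/2  <
p = 1, q = 0 ↦ 1  ≥
p = 1, q = 1/2 ↦ 1/2  <
p = 1, q = 1 ↦ 0  <
So 5 of the 9 assignments meet the threshold.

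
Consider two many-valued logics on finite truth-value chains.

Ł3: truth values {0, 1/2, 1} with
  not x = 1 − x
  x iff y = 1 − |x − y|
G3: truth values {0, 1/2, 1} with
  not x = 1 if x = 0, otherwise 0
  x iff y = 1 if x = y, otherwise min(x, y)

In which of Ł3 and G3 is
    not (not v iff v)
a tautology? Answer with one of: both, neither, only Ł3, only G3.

only G3

In Ł3: at v = 1/2 the value is 0 — not a tautology.
In G3: every assignment gives 1 — tautology.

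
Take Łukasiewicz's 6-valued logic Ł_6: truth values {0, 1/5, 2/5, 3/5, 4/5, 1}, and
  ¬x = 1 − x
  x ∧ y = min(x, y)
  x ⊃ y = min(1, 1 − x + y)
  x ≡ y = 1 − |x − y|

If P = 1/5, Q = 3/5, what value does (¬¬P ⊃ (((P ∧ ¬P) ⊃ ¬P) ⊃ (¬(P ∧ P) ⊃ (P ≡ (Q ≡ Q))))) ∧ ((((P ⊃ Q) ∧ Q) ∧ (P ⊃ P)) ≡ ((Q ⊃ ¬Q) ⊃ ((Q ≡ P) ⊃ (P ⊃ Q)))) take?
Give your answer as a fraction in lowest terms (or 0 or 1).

¬P = ¬1/5 = 4/5
¬¬P = ¬4/5 = 1/5
¬P = ¬1/5 = 4/5
P ∧ ¬P = 1/5 ∧ 4/5 = 1/5
¬P = ¬1/5 = 4/5
(P ∧ ¬P) ⊃ ¬P = 1/5 ⊃ 4/5 = 1
P ∧ P = 1/5 ∧ 1/5 = 1/5
¬(P ∧ P) = ¬1/5 = 4/5
Q ≡ Q = 3/5 ≡ 3/5 = 1
P ≡ (Q ≡ Q) = 1/5 ≡ 1 = 1/5
¬(P ∧ P) ⊃ (P ≡ (Q ≡ Q)) = 4/5 ⊃ 1/5 = 2/5
((P ∧ ¬P) ⊃ ¬P) ⊃ (¬(P ∧ P) ⊃ (P ≡ (Q ≡ Q))) = 1 ⊃ 2/5 = 2/5
¬¬P ⊃ (((P ∧ ¬P) ⊃ ¬P) ⊃ (¬(P ∧ P) ⊃ (P ≡ (Q ≡ Q)))) = 1/5 ⊃ 2/5 = 1
P ⊃ Q = 1/5 ⊃ 3/5 = 1
(P ⊃ Q) ∧ Q = 1 ∧ 3/5 = 3/5
P ⊃ P = 1/5 ⊃ 1/5 = 1
((P ⊃ Q) ∧ Q) ∧ (P ⊃ P) = 3/5 ∧ 1 = 3/5
¬Q = ¬3/5 = 2/5
Q ⊃ ¬Q = 3/5 ⊃ 2/5 = 4/5
Q ≡ P = 3/5 ≡ 1/5 = 3/5
P ⊃ Q = 1/5 ⊃ 3/5 = 1
(Q ≡ P) ⊃ (P ⊃ Q) = 3/5 ⊃ 1 = 1
(Q ⊃ ¬Q) ⊃ ((Q ≡ P) ⊃ (P ⊃ Q)) = 4/5 ⊃ 1 = 1
(((P ⊃ Q) ∧ Q) ∧ (P ⊃ P)) ≡ ((Q ⊃ ¬Q) ⊃ ((Q ≡ P) ⊃ (P ⊃ Q))) = 3/5 ≡ 1 = 3/5
(¬¬P ⊃ (((P ∧ ¬P) ⊃ ¬P) ⊃ (¬(P ∧ P) ⊃ (P ≡ (Q ≡ Q))))) ∧ ((((P ⊃ Q) ∧ Q) ∧ (P ⊃ P)) ≡ ((Q ⊃ ¬Q) ⊃ ((Q ≡ P) ⊃ (P ⊃ Q)))) = 1 ∧ 3/5 = 3/5

3/5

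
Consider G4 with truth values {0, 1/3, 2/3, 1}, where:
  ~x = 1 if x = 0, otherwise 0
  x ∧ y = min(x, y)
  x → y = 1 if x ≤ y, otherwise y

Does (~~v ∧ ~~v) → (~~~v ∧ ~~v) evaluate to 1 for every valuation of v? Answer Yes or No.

No

Counterexample: take v = 1/3.
~v = ~1/3 = 0
~~v = ~0 = 1
~v = ~1/3 = 0
~~v = ~0 = 1
~~v ∧ ~~v = 1 ∧ 1 = 1
~v = ~1/3 = 0
~~v = ~0 = 1
~~~v = ~1 = 0
~v = ~1/3 = 0
~~v = ~0 = 1
~~~v ∧ ~~v = 0 ∧ 1 = 0
(~~v ∧ ~~v) → (~~~v ∧ ~~v) = 1 → 0 = 0
This gives 0 ≠ 1.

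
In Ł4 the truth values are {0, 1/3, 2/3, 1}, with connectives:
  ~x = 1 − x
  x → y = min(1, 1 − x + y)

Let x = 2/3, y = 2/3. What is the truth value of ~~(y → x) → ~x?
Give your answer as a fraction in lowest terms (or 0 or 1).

1/3

y → x = 2/3 → 2/3 = 1
~(y → x) = ~1 = 0
~~(y → x) = ~0 = 1
~x = ~2/3 = 1/3
~~(y → x) → ~x = 1 → 1/3 = 1/3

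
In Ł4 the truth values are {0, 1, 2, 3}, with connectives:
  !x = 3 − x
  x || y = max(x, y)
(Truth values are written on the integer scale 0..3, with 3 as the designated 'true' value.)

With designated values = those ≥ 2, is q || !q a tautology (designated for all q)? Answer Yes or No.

Yes

q = 0 ↦ 3
q = 1 ↦ 2
q = 2 ↦ 2
q = 3 ↦ 3
Every assignment gives a value ≥ 2.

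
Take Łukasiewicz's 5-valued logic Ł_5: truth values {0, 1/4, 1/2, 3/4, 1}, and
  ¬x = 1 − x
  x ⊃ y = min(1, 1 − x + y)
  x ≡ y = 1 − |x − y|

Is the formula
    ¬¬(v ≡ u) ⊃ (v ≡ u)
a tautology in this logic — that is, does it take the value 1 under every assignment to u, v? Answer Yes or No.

At u = 3/4, v = 3/4, for instance:
v ≡ u = 3/4 ≡ 3/4 = 1
¬(v ≡ u) = ¬1 = 0
¬¬(v ≡ u) = ¬0 = 1
¬¬(v ≡ u) ⊃ (v ≡ u) = 1 ⊃ 1 = 1
and checking the remaining 24 assignments likewise gives ≥ 1 in every case.

Yes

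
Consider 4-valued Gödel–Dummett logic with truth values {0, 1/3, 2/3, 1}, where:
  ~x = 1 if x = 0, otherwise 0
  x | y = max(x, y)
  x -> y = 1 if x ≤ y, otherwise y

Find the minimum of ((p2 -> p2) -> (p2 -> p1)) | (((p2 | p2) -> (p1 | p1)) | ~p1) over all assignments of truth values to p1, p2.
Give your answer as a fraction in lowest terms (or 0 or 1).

1/3

Take p1 = 1/3, p2 = 2/3:
p2 -> p2 = 2/3 -> 2/3 = 1
p2 -> p1 = 2/3 -> 1/3 = 1/3
(p2 -> p2) -> (p2 -> p1) = 1 -> 1/3 = 1/3
p2 | p2 = 2/3 | 2/3 = 2/3
p1 | p1 = 1/3 | 1/3 = 1/3
(p2 | p2) -> (p1 | p1) = 2/3 -> 1/3 = 1/3
~p1 = ~1/3 = 0
((p2 | p2) -> (p1 | p1)) | ~p1 = 1/3 | 0 = 1/3
((p2 -> p2) -> (p2 -> p1)) | (((p2 | p2) -> (p1 | p1)) | ~p1) = 1/3 | 1/3 = 1/3
No assignment yields a value below 1/3, so this is the minimum.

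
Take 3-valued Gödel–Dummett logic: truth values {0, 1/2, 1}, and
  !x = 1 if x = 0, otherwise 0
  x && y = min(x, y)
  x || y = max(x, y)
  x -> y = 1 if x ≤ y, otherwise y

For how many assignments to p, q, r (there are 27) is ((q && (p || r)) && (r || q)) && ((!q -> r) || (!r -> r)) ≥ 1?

5

value 1: 5 assignments (counts)
value 1/2: 11 assignments
value 0: 11 assignments
So 5 of the 27 assignments meet the threshold.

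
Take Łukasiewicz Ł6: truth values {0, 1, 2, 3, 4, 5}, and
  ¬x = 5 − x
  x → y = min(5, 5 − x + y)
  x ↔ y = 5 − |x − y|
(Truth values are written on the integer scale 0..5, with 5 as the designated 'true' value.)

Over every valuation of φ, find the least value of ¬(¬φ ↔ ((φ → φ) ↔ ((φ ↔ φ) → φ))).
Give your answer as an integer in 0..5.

1

Take φ = 2:
¬φ = ¬2 = 3
φ → φ = 2 → 2 = 5
φ ↔ φ = 2 ↔ 2 = 5
(φ ↔ φ) → φ = 5 → 2 = 2
(φ → φ) ↔ ((φ ↔ φ) → φ) = 5 ↔ 2 = 2
¬φ ↔ ((φ → φ) ↔ ((φ ↔ φ) → φ)) = 3 ↔ 2 = 4
¬(¬φ ↔ ((φ → φ) ↔ ((φ ↔ φ) → φ))) = ¬4 = 1
No assignment yields a value below 1, so this is the minimum.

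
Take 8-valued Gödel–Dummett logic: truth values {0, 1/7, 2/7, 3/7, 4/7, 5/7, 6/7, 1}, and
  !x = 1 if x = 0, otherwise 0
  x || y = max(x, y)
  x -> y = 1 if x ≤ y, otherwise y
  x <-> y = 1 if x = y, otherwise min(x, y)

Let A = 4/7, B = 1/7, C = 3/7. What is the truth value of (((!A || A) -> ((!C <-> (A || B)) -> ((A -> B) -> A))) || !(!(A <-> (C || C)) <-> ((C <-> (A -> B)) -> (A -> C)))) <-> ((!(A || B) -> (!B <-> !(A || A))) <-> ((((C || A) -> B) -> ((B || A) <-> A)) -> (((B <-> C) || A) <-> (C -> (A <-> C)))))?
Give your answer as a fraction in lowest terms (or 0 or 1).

4/7

!A = !4/7 = 0
!A || A = 0 || 4/7 = 4/7
!C = !3/7 = 0
A || B = 4/7 || 1/7 = 4/7
!C <-> (A || B) = 0 <-> 4/7 = 0
A -> B = 4/7 -> 1/7 = 1/7
(A -> B) -> A = 1/7 -> 4/7 = 1
(!C <-> (A || B)) -> ((A -> B) -> A) = 0 -> 1 = 1
(!A || A) -> ((!C <-> (A || B)) -> ((A -> B) -> A)) = 4/7 -> 1 = 1
C || C = 3/7 || 3/7 = 3/7
A <-> (C || C) = 4/7 <-> 3/7 = 3/7
!(A <-> (C || C)) = !3/7 = 0
A -> B = 4/7 -> 1/7 = 1/7
C <-> (A -> B) = 3/7 <-> 1/7 = 1/7
A -> C = 4/7 -> 3/7 = 3/7
(C <-> (A -> B)) -> (A -> C) = 1/7 -> 3/7 = 1
!(A <-> (C || C)) <-> ((C <-> (A -> B)) -> (A -> C)) = 0 <-> 1 = 0
!(!(A <-> (C || C)) <-> ((C <-> (A -> B)) -> (A -> C))) = !0 = 1
((!A || A) -> ((!C <-> (A || B)) -> ((A -> B) -> A))) || !(!(A <-> (C || C)) <-> ((C <-> (A -> B)) -> (A -> C))) = 1 || 1 = 1
A || B = 4/7 || 1/7 = 4/7
!(A || B) = !4/7 = 0
!B = !1/7 = 0
A || A = 4/7 || 4/7 = 4/7
!(A || A) = !4/7 = 0
!B <-> !(A || A) = 0 <-> 0 = 1
!(A || B) -> (!B <-> !(A || A)) = 0 -> 1 = 1
C || A = 3/7 || 4/7 = 4/7
(C || A) -> B = 4/7 -> 1/7 = 1/7
B || A = 1/7 || 4/7 = 4/7
(B || A) <-> A = 4/7 <-> 4/7 = 1
((C || A) -> B) -> ((B || A) <-> A) = 1/7 -> 1 = 1
B <-> C = 1/7 <-> 3/7 = 1/7
(B <-> C) || A = 1/7 || 4/7 = 4/7
A <-> C = 4/7 <-> 3/7 = 3/7
C -> (A <-> C) = 3/7 -> 3/7 = 1
((B <-> C) || A) <-> (C -> (A <-> C)) = 4/7 <-> 1 = 4/7
(((C || A) -> B) -> ((B || A) <-> A)) -> (((B <-> C) || A) <-> (C -> (A <-> C))) = 1 -> 4/7 = 4/7
(!(A || B) -> (!B <-> !(A || A))) <-> ((((C || A) -> B) -> ((B || A) <-> A)) -> (((B <-> C) || A) <-> (C -> (A <-> C)))) = 1 <-> 4/7 = 4/7
(((!A || A) -> ((!C <-> (A || B)) -> ((A -> B) -> A))) || !(!(A <-> (C || C)) <-> ((C <-> (A -> B)) -> (A -> C)))) <-> ((!(A || B) -> (!B <-> !(A || A))) <-> ((((C || A) -> B) -> ((B || A) <-> A)) -> (((B <-> C) || A) <-> (C -> (A <-> C))))) = 1 <-> 4/7 = 4/7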